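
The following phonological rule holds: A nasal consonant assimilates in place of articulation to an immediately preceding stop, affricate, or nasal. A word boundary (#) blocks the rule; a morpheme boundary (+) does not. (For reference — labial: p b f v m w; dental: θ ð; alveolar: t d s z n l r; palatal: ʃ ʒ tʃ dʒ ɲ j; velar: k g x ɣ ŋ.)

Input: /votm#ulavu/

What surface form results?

/m/ after /t/ (alveolar) → [n]

[votn#ulavu]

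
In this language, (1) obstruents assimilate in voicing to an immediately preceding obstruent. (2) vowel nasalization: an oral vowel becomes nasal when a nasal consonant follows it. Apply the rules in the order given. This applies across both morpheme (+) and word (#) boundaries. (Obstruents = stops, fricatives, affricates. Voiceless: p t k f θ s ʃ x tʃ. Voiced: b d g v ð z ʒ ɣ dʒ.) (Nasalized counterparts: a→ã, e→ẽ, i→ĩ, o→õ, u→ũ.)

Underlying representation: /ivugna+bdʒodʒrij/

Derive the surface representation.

Rule 1: no segment meets the rule's conditions; no change.
After rule 1: ivugna+bdʒodʒrij
Rule 2: no segment meets the rule's conditions; no change.

[ivugna+bdʒodʒrij]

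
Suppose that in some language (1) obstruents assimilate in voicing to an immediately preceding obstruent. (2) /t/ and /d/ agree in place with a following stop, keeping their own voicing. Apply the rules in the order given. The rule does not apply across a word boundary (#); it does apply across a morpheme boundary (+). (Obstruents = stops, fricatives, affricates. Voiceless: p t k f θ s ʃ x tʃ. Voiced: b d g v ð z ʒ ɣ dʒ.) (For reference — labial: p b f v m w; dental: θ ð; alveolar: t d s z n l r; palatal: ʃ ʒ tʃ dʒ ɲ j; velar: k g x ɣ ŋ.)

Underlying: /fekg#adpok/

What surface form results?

[fekk#abbok]

Rule 1: /g/ after /k/ (voiceless) → [k]
Rule 1: /p/ after /d/ (voiced) → [b]
After rule 1: fekk#adbok
Rule 2: /d/ before /b/ (labial) → [b]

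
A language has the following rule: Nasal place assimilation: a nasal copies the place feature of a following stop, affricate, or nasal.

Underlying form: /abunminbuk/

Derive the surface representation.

[abummimbuk]

/n/ before /m/ (labial) → [m]
/n/ before /b/ (labial) → [m]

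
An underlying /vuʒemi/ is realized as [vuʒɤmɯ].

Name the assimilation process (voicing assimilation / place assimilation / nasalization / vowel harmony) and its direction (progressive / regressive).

/e/→[ɤ] /i/→[ɯ].
Vowels agree with the first vowel, so the harmony is progressive.

vowel harmony, progressive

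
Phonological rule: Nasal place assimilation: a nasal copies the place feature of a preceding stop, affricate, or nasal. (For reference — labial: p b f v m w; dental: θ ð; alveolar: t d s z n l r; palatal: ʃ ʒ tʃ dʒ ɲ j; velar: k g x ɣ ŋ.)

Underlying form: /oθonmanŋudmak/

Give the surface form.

/m/ after /n/ (alveolar) → [n]
/ŋ/ after /n/ (alveolar) → [n]
/m/ after /d/ (alveolar) → [n]

[oθonnannudnak]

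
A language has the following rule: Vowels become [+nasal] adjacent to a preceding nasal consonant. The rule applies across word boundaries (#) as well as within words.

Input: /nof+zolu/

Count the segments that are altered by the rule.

/o/ after nasal /n/ → [õ]
1 segment changes.

1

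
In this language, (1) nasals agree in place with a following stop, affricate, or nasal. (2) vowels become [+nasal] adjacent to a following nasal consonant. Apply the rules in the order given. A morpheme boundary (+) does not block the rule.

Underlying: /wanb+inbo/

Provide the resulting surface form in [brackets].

Rule 1: /n/ before /b/ (labial) → [m]
Rule 1: /n/ before /b/ (labial) → [m]
After rule 1: wamb+imbo
Rule 2: /a/ before nasal /m/ → [ã]
Rule 2: /i/ before nasal /m/ → [ĩ]

[wãmb+ĩmbo]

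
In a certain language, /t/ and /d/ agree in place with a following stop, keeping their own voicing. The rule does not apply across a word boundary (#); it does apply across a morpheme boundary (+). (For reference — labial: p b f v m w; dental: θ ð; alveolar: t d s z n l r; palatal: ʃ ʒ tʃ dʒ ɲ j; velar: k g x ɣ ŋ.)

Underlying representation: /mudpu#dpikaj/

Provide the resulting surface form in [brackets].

/d/ before /p/ (labial) → [b]
/d/ before /p/ (labial) → [b]

[mubpu#bpikaj]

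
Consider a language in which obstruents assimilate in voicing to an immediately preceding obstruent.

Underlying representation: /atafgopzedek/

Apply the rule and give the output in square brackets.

[atafkopsedek]

/g/ after /f/ (voiceless) → [k]
/z/ after /p/ (voiceless) → [s]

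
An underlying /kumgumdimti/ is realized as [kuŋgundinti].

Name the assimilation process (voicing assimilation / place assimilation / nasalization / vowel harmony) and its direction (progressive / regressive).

/m/→[ŋ] /m/→[n] /m/→[n].
Each target copies a feature from the following segment, so the direction is regressive.

place assimilation, regressive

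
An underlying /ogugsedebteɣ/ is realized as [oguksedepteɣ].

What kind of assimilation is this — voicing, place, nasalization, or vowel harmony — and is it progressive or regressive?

voicing assimilation, regressive

/g/→[k] /b/→[p].
Each target copies a feature from the following segment, so the direction is regressive.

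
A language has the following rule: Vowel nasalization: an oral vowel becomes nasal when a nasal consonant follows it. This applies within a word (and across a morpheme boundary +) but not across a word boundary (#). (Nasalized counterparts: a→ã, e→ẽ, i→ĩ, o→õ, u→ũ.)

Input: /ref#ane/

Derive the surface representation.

/a/ before nasal /n/ → [ã]

[ref#ãne]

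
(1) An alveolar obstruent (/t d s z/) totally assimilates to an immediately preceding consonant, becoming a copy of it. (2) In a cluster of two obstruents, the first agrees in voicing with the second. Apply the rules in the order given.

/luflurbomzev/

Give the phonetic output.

Rule 1: /z/ after /m/ → [m] (total assimilation)
After rule 1: luflurbommev
Rule 2: no segment meets the rule's conditions; no change.

[luflurbommev]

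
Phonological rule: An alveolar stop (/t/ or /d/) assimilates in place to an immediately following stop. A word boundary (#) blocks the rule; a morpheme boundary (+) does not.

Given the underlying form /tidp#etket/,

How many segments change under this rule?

2

/d/ before /p/ (labial) → [b]
/t/ before /k/ (velar) → [k]
2 segments change.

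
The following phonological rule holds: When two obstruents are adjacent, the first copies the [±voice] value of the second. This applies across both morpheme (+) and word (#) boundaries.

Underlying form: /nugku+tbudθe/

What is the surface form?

/g/ before /k/ (voiceless) → [k]
/t/ before /b/ (voiced) → [d]
/d/ before /θ/ (voiceless) → [t]

[nukku+dbutθe]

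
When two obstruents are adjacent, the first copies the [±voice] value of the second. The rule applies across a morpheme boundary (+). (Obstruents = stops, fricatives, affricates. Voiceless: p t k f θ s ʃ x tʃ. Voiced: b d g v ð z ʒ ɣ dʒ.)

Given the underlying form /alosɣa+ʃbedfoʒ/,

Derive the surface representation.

[alozɣa+ʒbetfoʒ]

/s/ before /ɣ/ (voiced) → [z]
/ʃ/ before /b/ (voiced) → [ʒ]
/d/ before /f/ (voiceless) → [t]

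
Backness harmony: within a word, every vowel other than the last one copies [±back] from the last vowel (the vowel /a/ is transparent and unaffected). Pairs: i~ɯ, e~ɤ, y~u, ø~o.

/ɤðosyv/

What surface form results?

/ɤ/ harmonizes with /y/ ([-back]) → [e]
/o/ harmonizes with /y/ ([-back]) → [ø]

[eðøsyv]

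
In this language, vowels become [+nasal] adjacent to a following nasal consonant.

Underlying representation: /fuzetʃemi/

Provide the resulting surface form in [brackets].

[fuzetʃẽmi]

/e/ before nasal /m/ → [ẽ]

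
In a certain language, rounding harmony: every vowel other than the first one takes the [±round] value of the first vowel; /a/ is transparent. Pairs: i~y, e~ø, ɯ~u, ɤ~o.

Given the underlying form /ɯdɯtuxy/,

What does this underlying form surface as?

[ɯdɯtɯxi]

/u/ harmonizes with /ɯ/ ([-round]) → [ɯ]
/y/ harmonizes with /ɯ/ ([-round]) → [i]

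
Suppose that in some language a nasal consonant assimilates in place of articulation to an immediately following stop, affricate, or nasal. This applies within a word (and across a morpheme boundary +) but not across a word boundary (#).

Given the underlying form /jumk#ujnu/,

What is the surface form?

/m/ before /k/ (velar) → [ŋ]

[juŋk#ujnu]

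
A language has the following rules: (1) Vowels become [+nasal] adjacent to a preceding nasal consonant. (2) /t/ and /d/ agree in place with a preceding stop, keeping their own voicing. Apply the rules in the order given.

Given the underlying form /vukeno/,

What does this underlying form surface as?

[vukenõ]

Rule 1: /o/ after nasal /n/ → [õ]
After rule 1: vukenõ
Rule 2: no segment meets the rule's conditions; no change.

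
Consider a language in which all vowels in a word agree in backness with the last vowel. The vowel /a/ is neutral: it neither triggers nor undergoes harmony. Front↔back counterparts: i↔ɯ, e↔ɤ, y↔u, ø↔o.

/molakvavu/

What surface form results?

[molakvavu]

no segment meets the rule's conditions; no change.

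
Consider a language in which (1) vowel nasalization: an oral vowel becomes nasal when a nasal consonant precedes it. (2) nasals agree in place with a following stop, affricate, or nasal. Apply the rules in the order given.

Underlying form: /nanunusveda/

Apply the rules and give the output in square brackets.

[nãnũnũsveda]

Rule 1: /a/ after nasal /n/ → [ã]
Rule 1: /u/ after nasal /n/ → [ũ]
Rule 1: /u/ after nasal /n/ → [ũ]
After rule 1: nãnũnũsveda
Rule 2: no segment meets the rule's conditions; no change.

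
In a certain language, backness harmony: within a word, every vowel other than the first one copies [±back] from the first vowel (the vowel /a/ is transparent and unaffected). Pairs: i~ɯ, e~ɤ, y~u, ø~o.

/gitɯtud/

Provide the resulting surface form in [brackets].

/ɯ/ harmonizes with /i/ ([-back]) → [i]
/u/ harmonizes with /i/ ([-back]) → [y]

[gitityd]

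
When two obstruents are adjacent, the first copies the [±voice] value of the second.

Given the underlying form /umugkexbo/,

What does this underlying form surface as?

[umukkeɣbo]

/g/ before /k/ (voiceless) → [k]
/x/ before /b/ (voiced) → [ɣ]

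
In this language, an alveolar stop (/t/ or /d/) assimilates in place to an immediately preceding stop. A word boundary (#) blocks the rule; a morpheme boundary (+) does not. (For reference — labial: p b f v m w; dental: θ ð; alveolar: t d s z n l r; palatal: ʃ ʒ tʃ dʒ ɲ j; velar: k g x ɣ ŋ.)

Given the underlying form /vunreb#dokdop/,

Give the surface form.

[vunreb#dokgop]

/d/ after /k/ (velar) → [g]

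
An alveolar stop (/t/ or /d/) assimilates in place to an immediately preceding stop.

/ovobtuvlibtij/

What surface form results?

[ovobpuvlibpij]

/t/ after /b/ (labial) → [p]
/t/ after /b/ (labial) → [p]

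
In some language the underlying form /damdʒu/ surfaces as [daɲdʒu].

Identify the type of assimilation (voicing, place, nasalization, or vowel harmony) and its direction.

/m/→[ɲ].
Each target copies a feature from the following segment, so the direction is regressive.

place assimilation, regressive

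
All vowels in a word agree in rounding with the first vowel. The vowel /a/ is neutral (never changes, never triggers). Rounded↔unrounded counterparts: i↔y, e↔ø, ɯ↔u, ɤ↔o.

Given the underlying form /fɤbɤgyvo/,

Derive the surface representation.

[fɤbɤgivɤ]

/y/ harmonizes with /ɤ/ ([-round]) → [i]
/o/ harmonizes with /ɤ/ ([-round]) → [ɤ]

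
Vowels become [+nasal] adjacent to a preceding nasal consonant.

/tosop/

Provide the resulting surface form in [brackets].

no segment meets the rule's conditions; no change.

[tosop]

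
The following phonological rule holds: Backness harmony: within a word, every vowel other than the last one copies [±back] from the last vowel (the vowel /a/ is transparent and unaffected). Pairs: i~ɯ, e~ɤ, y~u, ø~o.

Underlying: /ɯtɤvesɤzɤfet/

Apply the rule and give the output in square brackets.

/ɯ/ harmonizes with /e/ ([-back]) → [i]
/ɤ/ harmonizes with /e/ ([-back]) → [e]
/ɤ/ harmonizes with /e/ ([-back]) → [e]
/ɤ/ harmonizes with /e/ ([-back]) → [e]

[itevesezefet]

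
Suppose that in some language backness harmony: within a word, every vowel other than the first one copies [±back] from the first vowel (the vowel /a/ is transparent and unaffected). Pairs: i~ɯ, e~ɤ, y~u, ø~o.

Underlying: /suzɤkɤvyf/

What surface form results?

[suzɤkɤvuf]

/y/ harmonizes with /u/ ([+back]) → [u]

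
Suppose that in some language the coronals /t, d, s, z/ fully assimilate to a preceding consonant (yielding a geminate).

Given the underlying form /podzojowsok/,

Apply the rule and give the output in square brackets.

/z/ after /d/ → [d] (total assimilation)
/s/ after /w/ → [w] (total assimilation)

[poddojowwok]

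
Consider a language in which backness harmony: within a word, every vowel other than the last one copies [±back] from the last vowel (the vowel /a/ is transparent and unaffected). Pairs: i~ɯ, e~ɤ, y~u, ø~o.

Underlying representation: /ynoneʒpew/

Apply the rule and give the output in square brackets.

/o/ harmonizes with /e/ ([-back]) → [ø]

[ynøneʒpew]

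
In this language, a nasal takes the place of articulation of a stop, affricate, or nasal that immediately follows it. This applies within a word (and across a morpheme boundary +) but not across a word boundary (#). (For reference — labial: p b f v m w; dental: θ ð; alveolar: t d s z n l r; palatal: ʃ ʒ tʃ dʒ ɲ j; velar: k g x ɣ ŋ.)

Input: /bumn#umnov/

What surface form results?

[bunn#unnov]

/m/ before /n/ (alveolar) → [n]
/m/ before /n/ (alveolar) → [n]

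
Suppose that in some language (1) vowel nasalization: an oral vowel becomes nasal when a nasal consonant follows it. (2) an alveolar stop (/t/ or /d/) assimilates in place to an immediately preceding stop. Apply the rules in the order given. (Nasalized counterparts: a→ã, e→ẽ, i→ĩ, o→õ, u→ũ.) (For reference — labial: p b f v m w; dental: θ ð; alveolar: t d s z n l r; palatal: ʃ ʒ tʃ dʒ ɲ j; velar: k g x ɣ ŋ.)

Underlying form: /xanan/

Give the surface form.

Rule 1: /a/ before nasal /n/ → [ã]
Rule 1: /a/ before nasal /n/ → [ã]
After rule 1: xãnãn
Rule 2: no segment meets the rule's conditions; no change.

[xãnãn]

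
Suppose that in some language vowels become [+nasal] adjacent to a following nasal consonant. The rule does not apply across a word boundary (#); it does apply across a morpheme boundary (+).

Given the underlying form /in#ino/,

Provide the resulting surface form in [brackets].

[ĩn#ĩno]

/i/ before nasal /n/ → [ĩ]
/i/ before nasal /n/ → [ĩ]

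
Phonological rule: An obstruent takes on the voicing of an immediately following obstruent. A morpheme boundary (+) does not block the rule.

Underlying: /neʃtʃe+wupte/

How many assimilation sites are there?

No segment meets the rule's conditions.

0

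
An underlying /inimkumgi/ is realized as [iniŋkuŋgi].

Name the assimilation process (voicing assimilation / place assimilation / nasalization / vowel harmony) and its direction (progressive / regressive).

/m/→[ŋ] /m/→[ŋ].
Each target copies a feature from the following segment, so the direction is regressive.

place assimilation, regressive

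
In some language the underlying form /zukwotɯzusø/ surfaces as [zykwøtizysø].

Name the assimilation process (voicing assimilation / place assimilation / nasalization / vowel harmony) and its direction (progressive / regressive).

vowel harmony, regressive

/u/→[y] /o/→[ø] /ɯ/→[i] /u/→[y].
Vowels agree with the last vowel, so the harmony is regressive.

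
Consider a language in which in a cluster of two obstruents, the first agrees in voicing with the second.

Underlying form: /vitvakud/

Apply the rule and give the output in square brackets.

[vidvakud]

/t/ before /v/ (voiced) → [d]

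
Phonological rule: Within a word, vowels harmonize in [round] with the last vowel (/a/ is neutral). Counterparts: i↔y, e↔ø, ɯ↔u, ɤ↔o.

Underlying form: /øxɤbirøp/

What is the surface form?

/ɤ/ harmonizes with /ø/ ([+round]) → [o]
/i/ harmonizes with /ø/ ([+round]) → [y]

[øxobyrøp]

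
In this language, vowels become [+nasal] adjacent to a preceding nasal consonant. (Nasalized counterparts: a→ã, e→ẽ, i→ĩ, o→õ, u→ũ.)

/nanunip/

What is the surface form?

[nãnũnĩp]

/a/ after nasal /n/ → [ã]
/u/ after nasal /n/ → [ũ]
/i/ after nasal /n/ → [ĩ]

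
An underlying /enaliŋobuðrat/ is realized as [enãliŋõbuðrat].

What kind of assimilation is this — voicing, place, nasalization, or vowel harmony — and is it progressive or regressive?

/a/→[ã] /o/→[õ].
Each target copies a feature from the preceding segment, so the direction is progressive.

nasalization, progressive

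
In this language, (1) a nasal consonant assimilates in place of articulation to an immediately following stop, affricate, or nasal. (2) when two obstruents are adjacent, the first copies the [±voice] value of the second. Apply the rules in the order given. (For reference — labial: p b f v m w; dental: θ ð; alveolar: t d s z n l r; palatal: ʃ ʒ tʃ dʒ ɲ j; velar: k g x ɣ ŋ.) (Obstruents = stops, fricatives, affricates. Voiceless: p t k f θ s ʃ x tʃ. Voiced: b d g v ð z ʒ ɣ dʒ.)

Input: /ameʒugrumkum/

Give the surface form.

[ameʒugruŋkum]

Rule 1: /m/ before /k/ (velar) → [ŋ]
After rule 1: ameʒugruŋkum
Rule 2: no segment meets the rule's conditions; no change.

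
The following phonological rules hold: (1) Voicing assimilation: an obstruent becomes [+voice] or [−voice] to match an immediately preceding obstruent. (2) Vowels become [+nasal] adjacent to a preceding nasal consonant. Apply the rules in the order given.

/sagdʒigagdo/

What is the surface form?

Rule 1: no segment meets the rule's conditions; no change.
After rule 1: sagdʒigagdo
Rule 2: no segment meets the rule's conditions; no change.

[sagdʒigagdo]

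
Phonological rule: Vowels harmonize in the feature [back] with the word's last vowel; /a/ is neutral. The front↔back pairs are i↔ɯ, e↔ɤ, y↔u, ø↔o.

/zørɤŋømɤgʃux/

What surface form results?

[zorɤŋomɤgʃux]

/ø/ harmonizes with /u/ ([+back]) → [o]
/ø/ harmonizes with /u/ ([+back]) → [o]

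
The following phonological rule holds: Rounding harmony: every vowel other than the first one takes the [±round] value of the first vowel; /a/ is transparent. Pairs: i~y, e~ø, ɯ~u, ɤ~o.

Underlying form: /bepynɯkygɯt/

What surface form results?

/y/ harmonizes with /e/ ([-round]) → [i]
/y/ harmonizes with /e/ ([-round]) → [i]

[bepinɯkigɯt]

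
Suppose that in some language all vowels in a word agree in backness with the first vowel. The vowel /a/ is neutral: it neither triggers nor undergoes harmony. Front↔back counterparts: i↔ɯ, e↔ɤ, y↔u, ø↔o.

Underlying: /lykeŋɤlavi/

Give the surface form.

[lykeŋelavi]

/ɤ/ harmonizes with /y/ ([-back]) → [e]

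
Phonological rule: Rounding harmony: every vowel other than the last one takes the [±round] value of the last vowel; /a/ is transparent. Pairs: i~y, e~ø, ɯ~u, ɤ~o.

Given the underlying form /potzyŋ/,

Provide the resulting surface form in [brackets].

[potzyŋ]

no segment meets the rule's conditions; no change.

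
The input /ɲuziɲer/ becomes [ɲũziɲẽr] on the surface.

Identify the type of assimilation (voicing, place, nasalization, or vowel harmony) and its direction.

nasalization, progressive

/u/→[ũ] /e/→[ẽ].
Each target copies a feature from the preceding segment, so the direction is progressive.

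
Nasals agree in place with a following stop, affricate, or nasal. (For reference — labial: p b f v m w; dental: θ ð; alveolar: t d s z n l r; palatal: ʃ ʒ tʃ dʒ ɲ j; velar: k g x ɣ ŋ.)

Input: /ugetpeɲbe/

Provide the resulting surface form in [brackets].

/ɲ/ before /b/ (labial) → [m]

[ugetpembe]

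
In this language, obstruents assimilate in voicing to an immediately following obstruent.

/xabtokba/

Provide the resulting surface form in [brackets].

/b/ before /t/ (voiceless) → [p]
/k/ before /b/ (voiced) → [g]

[xaptogba]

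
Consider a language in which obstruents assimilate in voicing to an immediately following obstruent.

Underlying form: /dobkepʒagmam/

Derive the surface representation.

/b/ before /k/ (voiceless) → [p]
/p/ before /ʒ/ (voiced) → [b]

[dopkebʒagmam]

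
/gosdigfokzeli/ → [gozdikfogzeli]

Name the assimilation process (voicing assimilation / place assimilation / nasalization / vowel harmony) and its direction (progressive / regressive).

voicing assimilation, regressive

/s/→[z] /g/→[k] /k/→[g].
Each target copies a feature from the following segment, so the direction is regressive.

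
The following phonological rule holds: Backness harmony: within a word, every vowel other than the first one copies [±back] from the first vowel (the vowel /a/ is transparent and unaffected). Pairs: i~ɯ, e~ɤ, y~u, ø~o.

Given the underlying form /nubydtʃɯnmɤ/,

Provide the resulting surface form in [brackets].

/y/ harmonizes with /u/ ([+back]) → [u]

[nubudtʃɯnmɤ]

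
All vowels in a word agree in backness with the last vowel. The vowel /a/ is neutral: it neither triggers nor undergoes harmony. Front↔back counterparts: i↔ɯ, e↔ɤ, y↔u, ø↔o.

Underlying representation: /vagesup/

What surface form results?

/e/ harmonizes with /u/ ([+back]) → [ɤ]

[vagɤsup]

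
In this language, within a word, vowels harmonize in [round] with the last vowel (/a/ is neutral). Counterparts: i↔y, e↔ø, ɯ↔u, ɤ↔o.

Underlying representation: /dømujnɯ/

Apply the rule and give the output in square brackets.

[demɯjnɯ]

/ø/ harmonizes with /ɯ/ ([-round]) → [e]
/u/ harmonizes with /ɯ/ ([-round]) → [ɯ]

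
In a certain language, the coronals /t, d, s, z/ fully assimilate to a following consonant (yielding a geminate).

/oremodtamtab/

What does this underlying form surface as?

/d/ before /t/ → [t] (total assimilation)

[oremottamtab]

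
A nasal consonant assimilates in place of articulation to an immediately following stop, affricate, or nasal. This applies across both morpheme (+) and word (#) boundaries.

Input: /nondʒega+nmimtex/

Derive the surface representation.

[noɲdʒega+mmintex]

/n/ before /dʒ/ (palatal) → [ɲ]
/n/ before /m/ (labial) → [m]
/m/ before /t/ (alveolar) → [n]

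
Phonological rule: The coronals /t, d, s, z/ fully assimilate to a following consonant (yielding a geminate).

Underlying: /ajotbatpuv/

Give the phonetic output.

/t/ before /b/ → [b] (total assimilation)
/t/ before /p/ → [p] (total assimilation)

[ajobbappuv]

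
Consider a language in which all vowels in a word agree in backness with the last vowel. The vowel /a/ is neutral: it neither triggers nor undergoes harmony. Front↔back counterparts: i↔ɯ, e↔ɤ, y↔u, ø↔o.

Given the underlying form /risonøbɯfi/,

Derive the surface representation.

[risønøbifi]

/o/ harmonizes with /i/ ([-back]) → [ø]
/ɯ/ harmonizes with /i/ ([-back]) → [i]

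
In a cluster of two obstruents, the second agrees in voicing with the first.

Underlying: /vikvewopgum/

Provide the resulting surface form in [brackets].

/v/ after /k/ (voiceless) → [f]
/g/ after /p/ (voiceless) → [k]

[vikfewopkum]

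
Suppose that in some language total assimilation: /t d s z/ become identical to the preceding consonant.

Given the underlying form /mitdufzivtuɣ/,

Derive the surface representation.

[mittuffivvuɣ]

/d/ after /t/ → [t] (total assimilation)
/z/ after /f/ → [f] (total assimilation)
/t/ after /v/ → [v] (total assimilation)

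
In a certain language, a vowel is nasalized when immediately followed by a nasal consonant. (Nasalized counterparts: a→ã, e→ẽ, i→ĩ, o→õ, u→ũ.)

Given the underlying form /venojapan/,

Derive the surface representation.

[vẽnojapãn]

/e/ before nasal /n/ → [ẽ]
/a/ before nasal /n/ → [ã]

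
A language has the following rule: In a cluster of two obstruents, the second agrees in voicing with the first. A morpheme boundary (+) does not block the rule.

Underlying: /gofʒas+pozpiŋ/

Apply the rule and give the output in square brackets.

[gofʃas+pozbiŋ]

/ʒ/ after /f/ (voiceless) → [ʃ]
/p/ after /z/ (voiced) → [b]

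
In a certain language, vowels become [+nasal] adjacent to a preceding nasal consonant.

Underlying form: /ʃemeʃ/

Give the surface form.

[ʃemẽʃ]

/e/ after nasal /m/ → [ẽ]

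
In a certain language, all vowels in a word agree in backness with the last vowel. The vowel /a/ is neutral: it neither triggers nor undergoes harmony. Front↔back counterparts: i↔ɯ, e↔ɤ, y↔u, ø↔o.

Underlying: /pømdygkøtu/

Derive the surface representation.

/ø/ harmonizes with /u/ ([+back]) → [o]
/y/ harmonizes with /u/ ([+back]) → [u]
/ø/ harmonizes with /u/ ([+back]) → [o]

[pomdugkotu]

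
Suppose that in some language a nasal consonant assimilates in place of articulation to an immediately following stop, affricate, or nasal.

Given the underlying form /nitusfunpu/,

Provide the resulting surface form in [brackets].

[nitusfumpu]

/n/ before /p/ (labial) → [m]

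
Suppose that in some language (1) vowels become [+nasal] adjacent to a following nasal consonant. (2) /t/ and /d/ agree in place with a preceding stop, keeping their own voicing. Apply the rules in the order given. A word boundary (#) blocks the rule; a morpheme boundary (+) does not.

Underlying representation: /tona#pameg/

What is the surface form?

[tõna#pãmeg]

Rule 1: /o/ before nasal /n/ → [õ]
Rule 1: /a/ before nasal /m/ → [ã]
After rule 1: tõna#pãmeg
Rule 2: no segment meets the rule's conditions; no change.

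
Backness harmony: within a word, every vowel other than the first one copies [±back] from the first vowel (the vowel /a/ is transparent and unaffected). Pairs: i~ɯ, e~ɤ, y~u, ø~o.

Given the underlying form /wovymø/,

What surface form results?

/y/ harmonizes with /o/ ([+back]) → [u]
/ø/ harmonizes with /o/ ([+back]) → [o]

[wovumo]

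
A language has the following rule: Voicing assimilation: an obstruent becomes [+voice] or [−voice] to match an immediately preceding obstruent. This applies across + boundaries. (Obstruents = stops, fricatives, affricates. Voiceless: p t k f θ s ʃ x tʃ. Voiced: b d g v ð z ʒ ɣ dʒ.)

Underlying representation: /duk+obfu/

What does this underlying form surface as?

/f/ after /b/ (voiced) → [v]

[duk+obvu]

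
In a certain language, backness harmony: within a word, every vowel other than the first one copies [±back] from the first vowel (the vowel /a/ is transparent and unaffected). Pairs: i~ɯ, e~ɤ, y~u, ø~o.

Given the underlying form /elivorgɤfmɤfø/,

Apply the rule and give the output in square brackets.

/o/ harmonizes with /e/ ([-back]) → [ø]
/ɤ/ harmonizes with /e/ ([-back]) → [e]
/ɤ/ harmonizes with /e/ ([-back]) → [e]

[elivørgefmefø]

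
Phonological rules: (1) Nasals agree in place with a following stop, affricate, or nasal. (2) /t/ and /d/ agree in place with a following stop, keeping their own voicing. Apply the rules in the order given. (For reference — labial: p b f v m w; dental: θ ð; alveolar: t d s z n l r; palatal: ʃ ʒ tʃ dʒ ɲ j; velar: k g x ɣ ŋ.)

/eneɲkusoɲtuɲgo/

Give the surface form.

Rule 1: /ɲ/ before /k/ (velar) → [ŋ]
Rule 1: /ɲ/ before /t/ (alveolar) → [n]
Rule 1: /ɲ/ before /g/ (velar) → [ŋ]
After rule 1: eneŋkusontuŋgo
Rule 2: no segment meets the rule's conditions; no change.

[eneŋkusontuŋgo]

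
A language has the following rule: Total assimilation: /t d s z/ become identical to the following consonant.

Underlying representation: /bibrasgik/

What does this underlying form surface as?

/s/ before /g/ → [g] (total assimilation)

[bibraggik]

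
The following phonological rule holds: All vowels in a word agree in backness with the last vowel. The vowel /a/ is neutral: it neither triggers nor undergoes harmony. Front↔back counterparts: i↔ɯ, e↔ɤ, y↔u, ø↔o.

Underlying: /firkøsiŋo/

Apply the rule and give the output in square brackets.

/i/ harmonizes with /o/ ([+back]) → [ɯ]
/ø/ harmonizes with /o/ ([+back]) → [o]
/i/ harmonizes with /o/ ([+back]) → [ɯ]

[fɯrkosɯŋo]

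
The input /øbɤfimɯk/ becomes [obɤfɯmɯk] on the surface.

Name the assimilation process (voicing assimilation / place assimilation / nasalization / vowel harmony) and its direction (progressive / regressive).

vowel harmony, regressive

/ø/→[o] /i/→[ɯ].
Vowels agree with the last vowel, so the harmony is regressive.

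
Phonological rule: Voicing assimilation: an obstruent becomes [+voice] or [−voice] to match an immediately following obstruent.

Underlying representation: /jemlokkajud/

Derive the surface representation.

[jemlokkajud]

no segment meets the rule's conditions; no change.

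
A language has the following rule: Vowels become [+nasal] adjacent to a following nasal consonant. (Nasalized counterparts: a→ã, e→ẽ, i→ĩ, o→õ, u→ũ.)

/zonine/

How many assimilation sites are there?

/o/ before nasal /n/ → [õ]
/i/ before nasal /n/ → [ĩ]
2 segments change.

2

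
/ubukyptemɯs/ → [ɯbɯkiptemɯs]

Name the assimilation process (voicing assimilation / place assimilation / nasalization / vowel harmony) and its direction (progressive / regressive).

vowel harmony, regressive

/u/→[ɯ] /u/→[ɯ] /y/→[i].
Vowels agree with the last vowel, so the harmony is regressive.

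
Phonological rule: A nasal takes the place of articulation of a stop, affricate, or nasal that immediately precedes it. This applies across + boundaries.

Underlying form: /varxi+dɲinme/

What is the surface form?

[varxi+dninne]

/ɲ/ after /d/ (alveolar) → [n]
/m/ after /n/ (alveolar) → [n]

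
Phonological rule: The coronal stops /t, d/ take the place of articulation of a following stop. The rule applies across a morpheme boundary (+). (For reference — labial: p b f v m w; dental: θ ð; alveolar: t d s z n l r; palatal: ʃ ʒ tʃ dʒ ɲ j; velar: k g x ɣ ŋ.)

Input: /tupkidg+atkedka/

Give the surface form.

/d/ before /g/ (velar) → [g]
/t/ before /k/ (velar) → [k]
/d/ before /k/ (velar) → [g]

[tupkigg+akkegka]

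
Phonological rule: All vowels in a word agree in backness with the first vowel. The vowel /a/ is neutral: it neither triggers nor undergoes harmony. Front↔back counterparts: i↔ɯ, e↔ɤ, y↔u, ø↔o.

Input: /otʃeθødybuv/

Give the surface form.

/e/ harmonizes with /o/ ([+back]) → [ɤ]
/ø/ harmonizes with /o/ ([+back]) → [o]
/y/ harmonizes with /o/ ([+back]) → [u]

[otʃɤθodubuv]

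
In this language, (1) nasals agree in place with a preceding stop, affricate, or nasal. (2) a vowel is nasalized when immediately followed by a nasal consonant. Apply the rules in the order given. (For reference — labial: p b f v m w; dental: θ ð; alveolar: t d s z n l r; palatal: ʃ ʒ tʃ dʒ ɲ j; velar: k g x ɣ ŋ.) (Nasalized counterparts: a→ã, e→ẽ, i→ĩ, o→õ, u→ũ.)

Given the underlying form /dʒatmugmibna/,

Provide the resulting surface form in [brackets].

[dʒatnugŋibma]

Rule 1: /m/ after /t/ (alveolar) → [n]
Rule 1: /m/ after /g/ (velar) → [ŋ]
Rule 1: /n/ after /b/ (labial) → [m]
After rule 1: dʒatnugŋibma
Rule 2: no segment meets the rule's conditions; no change.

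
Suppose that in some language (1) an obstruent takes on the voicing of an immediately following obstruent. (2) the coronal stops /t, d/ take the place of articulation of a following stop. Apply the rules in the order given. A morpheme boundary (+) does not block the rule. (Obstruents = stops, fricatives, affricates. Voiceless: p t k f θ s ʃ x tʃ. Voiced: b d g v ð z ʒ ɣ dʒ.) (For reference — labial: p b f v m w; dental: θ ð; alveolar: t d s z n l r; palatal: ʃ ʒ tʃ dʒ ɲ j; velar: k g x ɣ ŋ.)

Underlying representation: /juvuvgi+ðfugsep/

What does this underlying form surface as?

Rule 1: /ð/ before /f/ (voiceless) → [θ]
Rule 1: /g/ before /s/ (voiceless) → [k]
After rule 1: juvuvgi+θfuksep
Rule 2: no segment meets the rule's conditions; no change.

[juvuvgi+θfuksep]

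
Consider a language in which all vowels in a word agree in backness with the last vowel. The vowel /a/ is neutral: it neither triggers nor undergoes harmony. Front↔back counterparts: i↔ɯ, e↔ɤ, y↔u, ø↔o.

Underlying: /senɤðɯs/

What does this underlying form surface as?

/e/ harmonizes with /ɯ/ ([+back]) → [ɤ]

[sɤnɤðɯs]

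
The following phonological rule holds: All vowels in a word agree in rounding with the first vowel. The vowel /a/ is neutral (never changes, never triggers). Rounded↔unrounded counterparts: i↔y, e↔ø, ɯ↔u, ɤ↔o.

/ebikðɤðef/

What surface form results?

[ebikðɤðef]

no segment meets the rule's conditions; no change.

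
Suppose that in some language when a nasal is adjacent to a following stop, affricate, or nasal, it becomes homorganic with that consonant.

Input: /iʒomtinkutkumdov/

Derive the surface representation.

[iʒontiŋkutkundov]

/m/ before /t/ (alveolar) → [n]
/n/ before /k/ (velar) → [ŋ]
/m/ before /d/ (alveolar) → [n]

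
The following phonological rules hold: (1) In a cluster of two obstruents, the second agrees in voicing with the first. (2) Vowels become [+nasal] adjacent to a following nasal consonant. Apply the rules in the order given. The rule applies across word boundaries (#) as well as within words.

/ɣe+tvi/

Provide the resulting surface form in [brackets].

Rule 1: /v/ after /t/ (voiceless) → [f]
After rule 1: ɣe+tfi
Rule 2: no segment meets the rule's conditions; no change.

[ɣe+tfi]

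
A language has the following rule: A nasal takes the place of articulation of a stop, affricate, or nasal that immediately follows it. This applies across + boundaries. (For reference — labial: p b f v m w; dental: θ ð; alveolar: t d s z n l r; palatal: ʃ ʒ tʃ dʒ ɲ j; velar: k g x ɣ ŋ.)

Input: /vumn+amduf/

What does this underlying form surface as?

[vunn+anduf]

/m/ before /n/ (alveolar) → [n]
/m/ before /d/ (alveolar) → [n]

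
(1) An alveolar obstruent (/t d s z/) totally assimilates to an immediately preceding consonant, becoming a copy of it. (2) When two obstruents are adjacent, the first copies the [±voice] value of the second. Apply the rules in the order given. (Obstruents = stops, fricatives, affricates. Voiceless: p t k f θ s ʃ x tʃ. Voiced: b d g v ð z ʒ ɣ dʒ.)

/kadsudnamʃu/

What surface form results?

[kaddudnamʃu]

Rule 1: /s/ after /d/ → [d] (total assimilation)
After rule 1: kaddudnamʃu
Rule 2: no segment meets the rule's conditions; no change.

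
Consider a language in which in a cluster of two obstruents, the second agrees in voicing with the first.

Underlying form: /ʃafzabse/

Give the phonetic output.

/z/ after /f/ (voiceless) → [s]
/s/ after /b/ (voiced) → [z]

[ʃafsabze]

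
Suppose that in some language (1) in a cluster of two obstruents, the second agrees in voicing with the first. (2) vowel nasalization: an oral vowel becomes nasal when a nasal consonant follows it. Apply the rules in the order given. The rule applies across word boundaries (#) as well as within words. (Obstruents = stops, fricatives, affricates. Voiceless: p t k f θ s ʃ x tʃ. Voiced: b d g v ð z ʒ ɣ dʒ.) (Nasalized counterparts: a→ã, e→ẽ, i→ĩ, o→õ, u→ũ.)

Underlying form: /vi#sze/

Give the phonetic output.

[vi#sse]

Rule 1: /z/ after /s/ (voiceless) → [s]
After rule 1: vi#sse
Rule 2: no segment meets the rule's conditions; no change.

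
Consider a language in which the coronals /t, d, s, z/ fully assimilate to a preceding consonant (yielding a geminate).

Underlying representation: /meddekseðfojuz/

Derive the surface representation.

[meddekkeðfojuz]

/s/ after /k/ → [k] (total assimilation)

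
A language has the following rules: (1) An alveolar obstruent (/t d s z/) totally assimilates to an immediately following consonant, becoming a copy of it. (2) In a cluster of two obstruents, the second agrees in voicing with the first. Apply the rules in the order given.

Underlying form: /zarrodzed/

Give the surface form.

[zarrozzed]

Rule 1: /d/ before /z/ → [z] (total assimilation)
After rule 1: zarrozzed
Rule 2: no segment meets the rule's conditions; no change.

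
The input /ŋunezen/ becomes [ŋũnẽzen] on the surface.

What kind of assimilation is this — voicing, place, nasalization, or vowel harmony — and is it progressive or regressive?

/u/→[ũ] /e/→[ẽ].
Each target copies a feature from the preceding segment, so the direction is progressive.

nasalization, progressive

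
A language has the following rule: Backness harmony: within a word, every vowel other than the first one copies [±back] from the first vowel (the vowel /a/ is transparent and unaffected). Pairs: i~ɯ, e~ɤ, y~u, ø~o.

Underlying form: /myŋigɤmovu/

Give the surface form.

[myŋigemøvy]

/ɤ/ harmonizes with /y/ ([-back]) → [e]
/o/ harmonizes with /y/ ([-back]) → [ø]
/u/ harmonizes with /y/ ([-back]) → [y]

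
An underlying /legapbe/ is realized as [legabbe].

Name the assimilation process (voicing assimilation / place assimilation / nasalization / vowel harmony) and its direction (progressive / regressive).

voicing assimilation, regressive

/p/→[b].
Each target copies a feature from the following segment, so the direction is regressive.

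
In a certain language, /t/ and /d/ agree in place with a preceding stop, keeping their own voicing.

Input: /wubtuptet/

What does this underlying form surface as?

[wubpuppet]

/t/ after /b/ (labial) → [p]
/t/ after /p/ (labial) → [p]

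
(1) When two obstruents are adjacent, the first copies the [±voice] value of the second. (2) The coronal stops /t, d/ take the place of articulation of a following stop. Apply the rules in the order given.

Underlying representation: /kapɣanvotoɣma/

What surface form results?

Rule 1: /p/ before /ɣ/ (voiced) → [b]
After rule 1: kabɣanvotoɣma
Rule 2: no segment meets the rule's conditions; no change.

[kabɣanvotoɣma]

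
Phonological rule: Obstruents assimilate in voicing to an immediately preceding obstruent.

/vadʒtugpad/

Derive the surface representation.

/t/ after /dʒ/ (voiced) → [d]
/p/ after /g/ (voiced) → [b]

[vadʒdugbad]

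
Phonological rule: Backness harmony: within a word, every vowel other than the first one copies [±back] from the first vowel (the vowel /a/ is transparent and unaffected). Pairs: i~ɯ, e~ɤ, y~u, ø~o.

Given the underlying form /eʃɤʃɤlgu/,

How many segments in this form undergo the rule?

/ɤ/ harmonizes with /e/ ([-back]) → [e]
/ɤ/ harmonizes with /e/ ([-back]) → [e]
/u/ harmonizes with /e/ ([-back]) → [y]
3 segments change.

3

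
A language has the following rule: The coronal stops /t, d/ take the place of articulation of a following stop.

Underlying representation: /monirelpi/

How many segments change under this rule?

0

No segment meets the rule's conditions.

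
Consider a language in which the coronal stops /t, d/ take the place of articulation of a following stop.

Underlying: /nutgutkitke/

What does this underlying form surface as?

/t/ before /g/ (velar) → [k]
/t/ before /k/ (velar) → [k]
/t/ before /k/ (velar) → [k]

[nukgukkikke]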